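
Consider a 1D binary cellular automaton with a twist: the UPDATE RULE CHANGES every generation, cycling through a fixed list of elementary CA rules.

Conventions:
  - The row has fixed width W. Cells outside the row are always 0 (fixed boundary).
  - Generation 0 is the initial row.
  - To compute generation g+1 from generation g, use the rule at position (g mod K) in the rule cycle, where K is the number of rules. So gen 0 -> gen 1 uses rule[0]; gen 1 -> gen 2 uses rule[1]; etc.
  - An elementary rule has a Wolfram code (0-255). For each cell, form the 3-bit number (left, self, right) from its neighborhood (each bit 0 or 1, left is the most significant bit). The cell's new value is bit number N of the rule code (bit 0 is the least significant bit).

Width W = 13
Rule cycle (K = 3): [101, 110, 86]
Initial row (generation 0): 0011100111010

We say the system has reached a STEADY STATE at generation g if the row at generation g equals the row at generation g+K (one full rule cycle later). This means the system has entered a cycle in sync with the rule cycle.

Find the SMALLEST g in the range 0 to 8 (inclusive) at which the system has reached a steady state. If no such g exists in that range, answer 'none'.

Answer: 8

Derivation:
Gen 0: 0011100111010
Gen 1 (rule 101): 1000100001110
Gen 2 (rule 110): 1001100011010
Gen 3 (rule 86): 1110110101011
Gen 4 (rule 101): 0011011111101
Gen 5 (rule 110): 0111110000111
Gen 6 (rule 86): 1000011001001
Gen 7 (rule 101): 1011001001001
Gen 8 (rule 110): 1111011011011
Gen 9 (rule 86): 0001001001001
Gen 10 (rule 101): 1101001001001
Gen 11 (rule 110): 1111011011011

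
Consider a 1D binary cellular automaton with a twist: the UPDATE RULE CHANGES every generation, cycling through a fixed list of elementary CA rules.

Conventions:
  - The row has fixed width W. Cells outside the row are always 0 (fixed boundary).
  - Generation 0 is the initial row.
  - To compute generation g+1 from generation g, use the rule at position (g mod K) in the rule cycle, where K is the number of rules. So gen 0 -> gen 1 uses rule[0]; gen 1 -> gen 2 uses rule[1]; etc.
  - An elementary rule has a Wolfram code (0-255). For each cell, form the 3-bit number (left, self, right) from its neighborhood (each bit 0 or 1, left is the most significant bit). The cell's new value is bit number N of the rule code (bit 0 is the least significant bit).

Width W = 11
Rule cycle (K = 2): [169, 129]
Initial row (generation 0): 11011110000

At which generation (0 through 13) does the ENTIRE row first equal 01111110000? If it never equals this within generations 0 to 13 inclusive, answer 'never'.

Answer: 6

Derivation:
Gen 0: 11011110000
Gen 1 (rule 169): 10111100111
Gen 2 (rule 129): 00011000010
Gen 3 (rule 169): 11010011000
Gen 4 (rule 129): 00000000011
Gen 5 (rule 169): 11111111010
Gen 6 (rule 129): 01111110000
Gen 7 (rule 169): 01111100111
Gen 8 (rule 129): 00111000010
Gen 9 (rule 169): 10110011000
Gen 10 (rule 129): 00000000011
Gen 11 (rule 169): 11111111010
Gen 12 (rule 129): 01111110000
Gen 13 (rule 169): 01111100111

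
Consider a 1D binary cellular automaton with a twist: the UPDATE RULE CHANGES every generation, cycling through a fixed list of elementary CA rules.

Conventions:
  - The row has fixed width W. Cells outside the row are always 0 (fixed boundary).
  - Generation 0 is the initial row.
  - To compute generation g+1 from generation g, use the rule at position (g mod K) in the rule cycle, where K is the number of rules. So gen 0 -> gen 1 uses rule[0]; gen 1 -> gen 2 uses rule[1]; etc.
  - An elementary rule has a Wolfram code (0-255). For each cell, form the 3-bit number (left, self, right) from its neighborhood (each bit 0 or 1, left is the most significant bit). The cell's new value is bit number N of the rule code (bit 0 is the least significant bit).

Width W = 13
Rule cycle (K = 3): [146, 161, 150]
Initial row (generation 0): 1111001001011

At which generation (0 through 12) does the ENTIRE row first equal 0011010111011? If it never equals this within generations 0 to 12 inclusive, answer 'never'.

Gen 0: 1111001001011
Gen 1 (rule 146): 0110110110000
Gen 2 (rule 161): 0001001000111
Gen 3 (rule 150): 0011111101010
Gen 4 (rule 146): 0101111000001
Gen 5 (rule 161): 0010110011100
Gen 6 (rule 150): 0110001101010
Gen 7 (rule 146): 1001010000001
Gen 8 (rule 161): 0000100111100
Gen 9 (rule 150): 0001111011010
Gen 10 (rule 146): 0010110000001
Gen 11 (rule 161): 1001000111100
Gen 12 (rule 150): 1111101011010

Answer: never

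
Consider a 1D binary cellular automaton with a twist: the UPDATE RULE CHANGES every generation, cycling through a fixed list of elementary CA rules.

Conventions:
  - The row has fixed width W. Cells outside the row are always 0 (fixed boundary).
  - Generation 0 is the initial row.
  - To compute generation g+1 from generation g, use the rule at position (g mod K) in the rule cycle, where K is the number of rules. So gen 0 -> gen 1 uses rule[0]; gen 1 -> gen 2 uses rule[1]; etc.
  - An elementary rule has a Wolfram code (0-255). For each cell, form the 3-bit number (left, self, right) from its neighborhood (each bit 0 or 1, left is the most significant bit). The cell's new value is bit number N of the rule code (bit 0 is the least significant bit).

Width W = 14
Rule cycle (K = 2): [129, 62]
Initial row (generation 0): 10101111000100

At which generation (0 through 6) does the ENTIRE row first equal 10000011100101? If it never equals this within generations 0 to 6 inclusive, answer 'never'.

Gen 0: 10101111000100
Gen 1 (rule 129): 00000110010001
Gen 2 (rule 62): 00001101111011
Gen 3 (rule 129): 11100000110000
Gen 4 (rule 62): 10010001101000
Gen 5 (rule 129): 00000100000011
Gen 6 (rule 62): 00001110000110

Answer: never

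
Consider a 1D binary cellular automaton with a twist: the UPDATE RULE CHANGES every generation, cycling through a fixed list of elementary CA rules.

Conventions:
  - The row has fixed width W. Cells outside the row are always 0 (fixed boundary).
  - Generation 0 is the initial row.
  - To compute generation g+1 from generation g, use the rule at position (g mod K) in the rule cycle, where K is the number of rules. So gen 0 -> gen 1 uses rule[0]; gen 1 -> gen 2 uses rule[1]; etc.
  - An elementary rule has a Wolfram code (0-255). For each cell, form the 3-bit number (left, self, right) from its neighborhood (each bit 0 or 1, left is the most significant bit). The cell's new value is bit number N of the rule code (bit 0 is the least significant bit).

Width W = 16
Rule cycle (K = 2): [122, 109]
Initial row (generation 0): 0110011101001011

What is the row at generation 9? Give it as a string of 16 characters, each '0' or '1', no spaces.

Gen 0: 0110011101001011
Gen 1 (rule 122): 1111110110110111
Gen 2 (rule 109): 1000011111111101
Gen 3 (rule 122): 0100110000000110
Gen 4 (rule 109): 0100110111110110
Gen 5 (rule 122): 1011111100011111
Gen 6 (rule 109): 1110000101010001
Gen 7 (rule 122): 1011001010101010
Gen 8 (rule 109): 1111001111111110
Gen 9 (rule 122): 1001111000000011

Answer: 1001111000000011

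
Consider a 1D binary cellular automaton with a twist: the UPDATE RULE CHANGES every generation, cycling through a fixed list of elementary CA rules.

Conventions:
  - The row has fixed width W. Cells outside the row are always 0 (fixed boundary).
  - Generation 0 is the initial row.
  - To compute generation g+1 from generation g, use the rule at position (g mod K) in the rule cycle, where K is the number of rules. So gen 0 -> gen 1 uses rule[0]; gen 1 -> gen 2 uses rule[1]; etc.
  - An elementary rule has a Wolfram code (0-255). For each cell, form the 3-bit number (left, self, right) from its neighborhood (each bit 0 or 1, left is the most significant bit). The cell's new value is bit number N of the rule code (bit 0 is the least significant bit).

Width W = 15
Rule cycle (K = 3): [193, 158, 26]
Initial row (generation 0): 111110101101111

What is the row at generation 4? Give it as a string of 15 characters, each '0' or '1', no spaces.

Gen 0: 111110101101111
Gen 1 (rule 193): 011110000100111
Gen 2 (rule 158): 111101001111110
Gen 3 (rule 26): 100000111000001
Gen 4 (rule 193): 001110011011100

Answer: 001110011011100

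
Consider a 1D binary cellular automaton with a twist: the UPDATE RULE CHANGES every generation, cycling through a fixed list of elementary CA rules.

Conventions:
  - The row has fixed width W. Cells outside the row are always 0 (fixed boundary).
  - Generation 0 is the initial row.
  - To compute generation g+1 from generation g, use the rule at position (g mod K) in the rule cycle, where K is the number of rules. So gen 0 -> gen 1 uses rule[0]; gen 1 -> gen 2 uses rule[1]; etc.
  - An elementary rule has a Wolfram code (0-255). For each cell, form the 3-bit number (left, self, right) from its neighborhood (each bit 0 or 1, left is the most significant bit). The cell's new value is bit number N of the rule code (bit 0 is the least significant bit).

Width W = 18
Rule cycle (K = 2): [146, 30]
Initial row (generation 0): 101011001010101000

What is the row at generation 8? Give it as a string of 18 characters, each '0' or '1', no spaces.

Answer: 110000110111100000

Derivation:
Gen 0: 101011001010101000
Gen 1 (rule 146): 000000110000000100
Gen 2 (rule 30): 000001101000001110
Gen 3 (rule 146): 000010000100010101
Gen 4 (rule 30): 000111001110110101
Gen 5 (rule 146): 001010110100000000
Gen 6 (rule 30): 011010100110000000
Gen 7 (rule 146): 100000011001000000
Gen 8 (rule 30): 110000110111100000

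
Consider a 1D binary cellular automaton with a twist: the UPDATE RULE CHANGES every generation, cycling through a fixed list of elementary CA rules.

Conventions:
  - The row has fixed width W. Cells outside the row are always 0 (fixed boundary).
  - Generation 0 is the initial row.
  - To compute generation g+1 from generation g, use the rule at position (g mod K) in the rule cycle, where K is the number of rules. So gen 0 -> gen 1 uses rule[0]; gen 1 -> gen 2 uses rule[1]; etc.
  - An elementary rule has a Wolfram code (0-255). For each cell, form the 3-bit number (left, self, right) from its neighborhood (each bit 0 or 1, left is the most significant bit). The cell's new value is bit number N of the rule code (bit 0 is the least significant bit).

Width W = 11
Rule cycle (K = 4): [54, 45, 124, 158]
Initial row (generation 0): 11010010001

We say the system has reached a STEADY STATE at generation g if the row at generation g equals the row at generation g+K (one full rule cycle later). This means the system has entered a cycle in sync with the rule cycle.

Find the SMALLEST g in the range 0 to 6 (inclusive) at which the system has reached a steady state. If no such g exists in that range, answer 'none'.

Gen 0: 11010010001
Gen 1 (rule 54): 00111111011
Gen 2 (rule 45): 10100000110
Gen 3 (rule 124): 11110000111
Gen 4 (rule 158): 11101001110
Gen 5 (rule 54): 00011110001
Gen 6 (rule 45): 11010000101
Gen 7 (rule 124): 11111000111
Gen 8 (rule 158): 11110101110
Gen 9 (rule 54): 00001110001
Gen 10 (rule 45): 11101000101

Answer: none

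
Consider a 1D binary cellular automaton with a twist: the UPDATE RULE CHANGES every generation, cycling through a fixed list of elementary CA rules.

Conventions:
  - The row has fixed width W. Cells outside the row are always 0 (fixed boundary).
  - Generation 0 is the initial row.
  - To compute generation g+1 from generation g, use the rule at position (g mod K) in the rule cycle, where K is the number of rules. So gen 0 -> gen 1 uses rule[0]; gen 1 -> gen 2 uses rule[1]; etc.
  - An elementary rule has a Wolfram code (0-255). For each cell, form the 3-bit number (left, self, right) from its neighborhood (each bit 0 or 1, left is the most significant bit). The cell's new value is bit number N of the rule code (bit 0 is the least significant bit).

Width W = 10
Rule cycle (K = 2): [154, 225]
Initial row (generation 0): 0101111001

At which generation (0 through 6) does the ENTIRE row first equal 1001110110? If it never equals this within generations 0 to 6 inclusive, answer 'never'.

Gen 0: 0101111001
Gen 1 (rule 154): 1001110110
Gen 2 (rule 225): 0000111010
Gen 3 (rule 154): 0001110001
Gen 4 (rule 225): 1100110100
Gen 5 (rule 154): 1011100010
Gen 6 (rule 225): 0101101000

Answer: 1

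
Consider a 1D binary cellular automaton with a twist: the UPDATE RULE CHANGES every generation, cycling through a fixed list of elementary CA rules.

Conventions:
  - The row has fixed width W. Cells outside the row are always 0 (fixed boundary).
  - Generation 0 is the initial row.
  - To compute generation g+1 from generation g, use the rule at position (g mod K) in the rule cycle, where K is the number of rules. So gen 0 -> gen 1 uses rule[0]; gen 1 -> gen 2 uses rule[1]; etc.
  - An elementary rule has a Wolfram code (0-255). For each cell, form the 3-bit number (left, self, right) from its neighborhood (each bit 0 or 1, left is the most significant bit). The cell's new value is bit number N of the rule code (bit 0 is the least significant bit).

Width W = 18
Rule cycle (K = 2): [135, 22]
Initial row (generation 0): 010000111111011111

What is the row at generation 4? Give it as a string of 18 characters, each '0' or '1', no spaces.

Answer: 000000000000010000

Derivation:
Gen 0: 010000111111011111
Gen 1 (rule 135): 110111011110001110
Gen 2 (rule 22): 000000000001010001
Gen 3 (rule 135): 111111111111010111
Gen 4 (rule 22): 000000000000010000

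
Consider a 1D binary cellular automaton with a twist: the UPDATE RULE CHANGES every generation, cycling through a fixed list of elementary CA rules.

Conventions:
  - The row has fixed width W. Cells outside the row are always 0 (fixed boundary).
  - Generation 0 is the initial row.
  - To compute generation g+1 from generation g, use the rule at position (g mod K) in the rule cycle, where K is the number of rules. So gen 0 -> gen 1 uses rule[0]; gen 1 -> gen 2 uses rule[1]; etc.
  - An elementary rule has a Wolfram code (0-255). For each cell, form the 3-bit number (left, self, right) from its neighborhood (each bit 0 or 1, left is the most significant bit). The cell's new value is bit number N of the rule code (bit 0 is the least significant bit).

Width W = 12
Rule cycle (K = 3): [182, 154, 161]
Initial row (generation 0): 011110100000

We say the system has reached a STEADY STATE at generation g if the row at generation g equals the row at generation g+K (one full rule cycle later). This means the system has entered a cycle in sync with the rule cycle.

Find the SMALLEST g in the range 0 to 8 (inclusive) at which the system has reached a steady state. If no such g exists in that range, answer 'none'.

Answer: none

Derivation:
Gen 0: 011110100000
Gen 1 (rule 182): 101101110000
Gen 2 (rule 154): 001001101000
Gen 3 (rule 161): 100000010011
Gen 4 (rule 182): 110000111100
Gen 5 (rule 154): 101001111010
Gen 6 (rule 161): 010000110100
Gen 7 (rule 182): 111001001110
Gen 8 (rule 154): 110110111101
Gen 9 (rule 161): 001001011010
Gen 10 (rule 182): 011111100111
Gen 11 (rule 154): 111111011110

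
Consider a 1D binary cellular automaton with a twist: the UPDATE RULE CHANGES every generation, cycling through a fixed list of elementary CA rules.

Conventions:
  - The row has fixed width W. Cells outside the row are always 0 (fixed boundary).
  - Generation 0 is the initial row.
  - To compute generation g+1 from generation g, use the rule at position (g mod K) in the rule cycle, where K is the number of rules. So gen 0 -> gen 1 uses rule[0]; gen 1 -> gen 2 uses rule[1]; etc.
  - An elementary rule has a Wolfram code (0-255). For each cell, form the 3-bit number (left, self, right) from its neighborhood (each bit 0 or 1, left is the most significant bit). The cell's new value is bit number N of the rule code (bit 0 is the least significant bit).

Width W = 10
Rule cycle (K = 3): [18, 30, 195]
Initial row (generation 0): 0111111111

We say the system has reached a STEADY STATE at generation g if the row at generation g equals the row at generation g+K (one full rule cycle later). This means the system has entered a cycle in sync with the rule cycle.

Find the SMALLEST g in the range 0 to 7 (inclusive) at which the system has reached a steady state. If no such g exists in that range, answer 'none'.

Gen 0: 0111111111
Gen 1 (rule 18): 1000000000
Gen 2 (rule 30): 1100000000
Gen 3 (rule 195): 0101111111
Gen 4 (rule 18): 1000000000
Gen 5 (rule 30): 1100000000
Gen 6 (rule 195): 0101111111
Gen 7 (rule 18): 1000000000
Gen 8 (rule 30): 1100000000
Gen 9 (rule 195): 0101111111
Gen 10 (rule 18): 1000000000

Answer: 1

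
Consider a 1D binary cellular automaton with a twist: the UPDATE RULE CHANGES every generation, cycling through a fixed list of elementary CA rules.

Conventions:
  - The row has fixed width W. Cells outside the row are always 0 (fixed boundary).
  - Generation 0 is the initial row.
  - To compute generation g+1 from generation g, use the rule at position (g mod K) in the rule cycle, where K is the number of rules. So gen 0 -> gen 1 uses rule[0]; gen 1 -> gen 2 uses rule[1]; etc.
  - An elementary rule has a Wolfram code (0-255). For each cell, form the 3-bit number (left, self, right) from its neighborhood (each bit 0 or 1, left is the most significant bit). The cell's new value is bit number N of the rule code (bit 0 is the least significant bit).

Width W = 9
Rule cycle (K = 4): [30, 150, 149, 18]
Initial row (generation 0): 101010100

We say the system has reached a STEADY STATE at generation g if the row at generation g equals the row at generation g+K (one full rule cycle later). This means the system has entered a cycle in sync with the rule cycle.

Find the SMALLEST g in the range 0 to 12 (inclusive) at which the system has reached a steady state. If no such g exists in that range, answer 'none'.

Answer: 4

Derivation:
Gen 0: 101010100
Gen 1 (rule 30): 101010110
Gen 2 (rule 150): 101010001
Gen 3 (rule 149): 101011101
Gen 4 (rule 18): 000000000
Gen 5 (rule 30): 000000000
Gen 6 (rule 150): 000000000
Gen 7 (rule 149): 111111111
Gen 8 (rule 18): 000000000
Gen 9 (rule 30): 000000000
Gen 10 (rule 150): 000000000
Gen 11 (rule 149): 111111111
Gen 12 (rule 18): 000000000
Gen 13 (rule 30): 000000000
Gen 14 (rule 150): 000000000
Gen 15 (rule 149): 111111111
Gen 16 (rule 18): 000000000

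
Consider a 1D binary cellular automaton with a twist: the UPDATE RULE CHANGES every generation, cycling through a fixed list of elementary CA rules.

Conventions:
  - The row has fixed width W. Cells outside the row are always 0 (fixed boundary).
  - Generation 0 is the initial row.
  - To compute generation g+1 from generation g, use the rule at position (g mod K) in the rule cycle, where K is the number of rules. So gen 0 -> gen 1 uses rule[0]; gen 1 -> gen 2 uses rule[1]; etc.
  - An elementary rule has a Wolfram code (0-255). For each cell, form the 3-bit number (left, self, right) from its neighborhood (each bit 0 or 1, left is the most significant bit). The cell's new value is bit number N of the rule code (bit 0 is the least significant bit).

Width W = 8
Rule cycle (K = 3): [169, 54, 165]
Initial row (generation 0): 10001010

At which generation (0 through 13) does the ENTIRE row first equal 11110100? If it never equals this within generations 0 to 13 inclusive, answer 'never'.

Gen 0: 10001010
Gen 1 (rule 169): 00100100
Gen 2 (rule 54): 01111110
Gen 3 (rule 165): 00111100
Gen 4 (rule 169): 10111001
Gen 5 (rule 54): 11000111
Gen 6 (rule 165): 00010010
Gen 7 (rule 169): 11000000
Gen 8 (rule 54): 00100000
Gen 9 (rule 165): 10101111
Gen 10 (rule 169): 01011110
Gen 11 (rule 54): 11100001
Gen 12 (rule 165): 01001101
Gen 13 (rule 169): 00001010

Answer: never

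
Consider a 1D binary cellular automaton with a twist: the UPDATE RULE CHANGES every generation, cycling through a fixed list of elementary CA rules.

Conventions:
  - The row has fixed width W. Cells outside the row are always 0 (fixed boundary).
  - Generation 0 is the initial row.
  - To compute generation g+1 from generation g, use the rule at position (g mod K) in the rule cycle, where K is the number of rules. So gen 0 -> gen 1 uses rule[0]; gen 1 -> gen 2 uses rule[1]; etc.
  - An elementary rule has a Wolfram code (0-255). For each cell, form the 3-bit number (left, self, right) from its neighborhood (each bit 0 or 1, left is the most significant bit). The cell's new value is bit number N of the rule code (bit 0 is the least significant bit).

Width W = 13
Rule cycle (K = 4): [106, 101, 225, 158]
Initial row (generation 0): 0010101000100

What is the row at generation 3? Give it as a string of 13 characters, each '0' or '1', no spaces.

Gen 0: 0010101000100
Gen 1 (rule 106): 0101010001000
Gen 2 (rule 101): 0111110101011
Gen 3 (rule 225): 0011111010101

Answer: 0011111010101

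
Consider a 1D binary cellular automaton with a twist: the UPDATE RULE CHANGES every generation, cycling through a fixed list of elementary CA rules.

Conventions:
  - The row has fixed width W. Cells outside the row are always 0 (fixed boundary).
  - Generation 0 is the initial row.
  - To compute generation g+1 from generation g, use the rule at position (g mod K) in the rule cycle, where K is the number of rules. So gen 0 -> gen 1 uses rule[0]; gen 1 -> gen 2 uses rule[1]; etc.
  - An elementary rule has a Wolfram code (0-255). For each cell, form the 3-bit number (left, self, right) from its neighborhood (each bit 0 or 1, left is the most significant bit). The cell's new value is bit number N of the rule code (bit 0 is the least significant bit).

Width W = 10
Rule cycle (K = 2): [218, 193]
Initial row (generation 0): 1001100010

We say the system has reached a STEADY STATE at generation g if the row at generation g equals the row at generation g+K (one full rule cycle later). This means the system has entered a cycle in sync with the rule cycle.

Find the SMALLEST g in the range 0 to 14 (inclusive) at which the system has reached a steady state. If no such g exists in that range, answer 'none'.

Gen 0: 1001100010
Gen 1 (rule 218): 0111110101
Gen 2 (rule 193): 0011110000
Gen 3 (rule 218): 0111111000
Gen 4 (rule 193): 0011111011
Gen 5 (rule 218): 0111111011
Gen 6 (rule 193): 0011111001
Gen 7 (rule 218): 0111111110
Gen 8 (rule 193): 0011111110
Gen 9 (rule 218): 0111111111
Gen 10 (rule 193): 0011111111
Gen 11 (rule 218): 0111111111
Gen 12 (rule 193): 0011111111
Gen 13 (rule 218): 0111111111
Gen 14 (rule 193): 0011111111
Gen 15 (rule 218): 0111111111
Gen 16 (rule 193): 0011111111

Answer: 9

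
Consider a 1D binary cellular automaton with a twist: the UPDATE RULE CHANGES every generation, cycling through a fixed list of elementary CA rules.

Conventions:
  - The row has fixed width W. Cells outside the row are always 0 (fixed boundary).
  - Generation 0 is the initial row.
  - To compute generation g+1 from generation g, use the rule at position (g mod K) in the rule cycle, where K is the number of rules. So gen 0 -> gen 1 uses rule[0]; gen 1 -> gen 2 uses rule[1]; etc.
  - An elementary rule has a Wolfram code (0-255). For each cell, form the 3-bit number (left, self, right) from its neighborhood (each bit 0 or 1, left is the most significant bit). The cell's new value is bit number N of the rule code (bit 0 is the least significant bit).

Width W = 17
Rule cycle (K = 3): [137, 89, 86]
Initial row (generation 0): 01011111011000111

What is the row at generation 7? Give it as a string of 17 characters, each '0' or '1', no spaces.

Gen 0: 01011111011000111
Gen 1 (rule 137): 00011110010010110
Gen 2 (rule 89): 11010011001000111
Gen 3 (rule 86): 01011101111101001
Gen 4 (rule 137): 00011001111000000
Gen 5 (rule 89): 11011101001111111
Gen 6 (rule 86): 01000101110000001
Gen 7 (rule 137): 00010001100111100

Answer: 00010001100111100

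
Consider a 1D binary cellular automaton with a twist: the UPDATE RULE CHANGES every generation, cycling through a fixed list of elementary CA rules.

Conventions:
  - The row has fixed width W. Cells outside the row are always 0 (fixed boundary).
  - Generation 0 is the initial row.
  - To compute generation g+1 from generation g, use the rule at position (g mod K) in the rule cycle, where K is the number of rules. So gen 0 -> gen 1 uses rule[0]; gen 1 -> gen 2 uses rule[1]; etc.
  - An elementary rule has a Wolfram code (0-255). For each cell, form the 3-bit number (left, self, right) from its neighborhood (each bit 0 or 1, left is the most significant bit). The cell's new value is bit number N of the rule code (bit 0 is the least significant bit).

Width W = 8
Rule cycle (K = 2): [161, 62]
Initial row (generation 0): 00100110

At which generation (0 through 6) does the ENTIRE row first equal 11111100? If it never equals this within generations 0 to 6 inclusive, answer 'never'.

Gen 0: 00100110
Gen 1 (rule 161): 10000000
Gen 2 (rule 62): 11000000
Gen 3 (rule 161): 00011111
Gen 4 (rule 62): 00110000
Gen 5 (rule 161): 10000111
Gen 6 (rule 62): 11001100

Answer: never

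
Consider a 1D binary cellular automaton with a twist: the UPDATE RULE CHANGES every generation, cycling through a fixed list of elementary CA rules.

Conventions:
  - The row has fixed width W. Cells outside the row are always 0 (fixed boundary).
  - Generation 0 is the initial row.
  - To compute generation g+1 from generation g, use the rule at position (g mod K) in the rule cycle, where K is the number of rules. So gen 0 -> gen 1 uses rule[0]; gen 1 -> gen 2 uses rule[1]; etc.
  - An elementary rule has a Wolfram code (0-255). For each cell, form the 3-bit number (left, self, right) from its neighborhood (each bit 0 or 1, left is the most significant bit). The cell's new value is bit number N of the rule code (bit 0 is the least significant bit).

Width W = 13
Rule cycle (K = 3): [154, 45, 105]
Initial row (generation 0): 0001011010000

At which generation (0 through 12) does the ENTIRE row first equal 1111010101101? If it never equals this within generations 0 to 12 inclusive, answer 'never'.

Answer: 9

Derivation:
Gen 0: 0001011010000
Gen 1 (rule 154): 0010010001000
Gen 2 (rule 45): 1010010101011
Gen 3 (rule 105): 0100001010111
Gen 4 (rule 154): 1010010000110
Gen 5 (rule 45): 1110010110100
Gen 6 (rule 105): 1010001111001
Gen 7 (rule 154): 0001011110110
Gen 8 (rule 45): 1101110001100
Gen 9 (rule 105): 1111010101101
Gen 10 (rule 154): 1110000001000
Gen 11 (rule 45): 1000111101011
Gen 12 (rule 105): 0010100110111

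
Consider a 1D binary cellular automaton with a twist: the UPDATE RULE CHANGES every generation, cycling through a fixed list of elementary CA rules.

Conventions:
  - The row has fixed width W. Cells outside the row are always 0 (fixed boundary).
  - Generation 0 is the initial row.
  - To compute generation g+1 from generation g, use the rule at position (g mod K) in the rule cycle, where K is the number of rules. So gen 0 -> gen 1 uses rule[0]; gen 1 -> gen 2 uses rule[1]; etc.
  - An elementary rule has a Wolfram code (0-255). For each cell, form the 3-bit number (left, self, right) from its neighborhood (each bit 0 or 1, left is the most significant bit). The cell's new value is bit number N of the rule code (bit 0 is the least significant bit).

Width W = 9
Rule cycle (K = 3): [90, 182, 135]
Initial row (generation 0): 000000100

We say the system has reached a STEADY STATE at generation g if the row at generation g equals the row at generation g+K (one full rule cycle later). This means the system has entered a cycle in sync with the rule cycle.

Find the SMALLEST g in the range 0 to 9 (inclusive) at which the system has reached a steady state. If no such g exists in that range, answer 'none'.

Gen 0: 000000100
Gen 1 (rule 90): 000001010
Gen 2 (rule 182): 000011111
Gen 3 (rule 135): 111101110
Gen 4 (rule 90): 100101011
Gen 5 (rule 182): 111111100
Gen 6 (rule 135): 011111001
Gen 7 (rule 90): 110001110
Gen 8 (rule 182): 001010101
Gen 9 (rule 135): 111010101
Gen 10 (rule 90): 101000000
Gen 11 (rule 182): 111100000
Gen 12 (rule 135): 011001111

Answer: none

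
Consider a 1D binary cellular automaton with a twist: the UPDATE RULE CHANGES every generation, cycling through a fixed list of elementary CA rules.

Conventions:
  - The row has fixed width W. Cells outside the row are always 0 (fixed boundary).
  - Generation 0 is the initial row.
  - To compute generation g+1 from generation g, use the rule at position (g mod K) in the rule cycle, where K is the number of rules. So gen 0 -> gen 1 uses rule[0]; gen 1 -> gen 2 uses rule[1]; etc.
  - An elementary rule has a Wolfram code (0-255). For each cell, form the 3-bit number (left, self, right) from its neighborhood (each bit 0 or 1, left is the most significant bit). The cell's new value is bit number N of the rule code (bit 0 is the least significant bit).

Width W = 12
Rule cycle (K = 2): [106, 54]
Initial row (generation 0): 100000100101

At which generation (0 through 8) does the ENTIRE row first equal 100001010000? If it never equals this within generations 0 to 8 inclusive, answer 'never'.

Gen 0: 100000100101
Gen 1 (rule 106): 000001001010
Gen 2 (rule 54): 000011111111
Gen 3 (rule 106): 000110000001
Gen 4 (rule 54): 001001000011
Gen 5 (rule 106): 010010000111
Gen 6 (rule 54): 111111001000
Gen 7 (rule 106): 100001010000
Gen 8 (rule 54): 110011111000

Answer: 7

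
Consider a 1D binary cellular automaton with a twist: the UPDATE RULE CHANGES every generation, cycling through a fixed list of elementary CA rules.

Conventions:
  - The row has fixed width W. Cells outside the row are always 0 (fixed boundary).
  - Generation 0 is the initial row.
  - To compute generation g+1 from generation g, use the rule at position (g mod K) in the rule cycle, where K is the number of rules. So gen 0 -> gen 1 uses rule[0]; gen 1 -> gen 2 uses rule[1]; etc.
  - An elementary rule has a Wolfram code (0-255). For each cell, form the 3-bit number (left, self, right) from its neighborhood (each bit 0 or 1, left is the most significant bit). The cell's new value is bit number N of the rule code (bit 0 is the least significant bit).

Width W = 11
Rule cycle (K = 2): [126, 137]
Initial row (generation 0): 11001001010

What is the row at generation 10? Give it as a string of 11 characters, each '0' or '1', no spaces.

Answer: 00111011110

Derivation:
Gen 0: 11001001010
Gen 1 (rule 126): 11111111111
Gen 2 (rule 137): 11111111110
Gen 3 (rule 126): 10000000011
Gen 4 (rule 137): 00111111010
Gen 5 (rule 126): 01100001111
Gen 6 (rule 137): 01001101110
Gen 7 (rule 126): 11111111011
Gen 8 (rule 137): 11111110010
Gen 9 (rule 126): 10000011111
Gen 10 (rule 137): 00111011110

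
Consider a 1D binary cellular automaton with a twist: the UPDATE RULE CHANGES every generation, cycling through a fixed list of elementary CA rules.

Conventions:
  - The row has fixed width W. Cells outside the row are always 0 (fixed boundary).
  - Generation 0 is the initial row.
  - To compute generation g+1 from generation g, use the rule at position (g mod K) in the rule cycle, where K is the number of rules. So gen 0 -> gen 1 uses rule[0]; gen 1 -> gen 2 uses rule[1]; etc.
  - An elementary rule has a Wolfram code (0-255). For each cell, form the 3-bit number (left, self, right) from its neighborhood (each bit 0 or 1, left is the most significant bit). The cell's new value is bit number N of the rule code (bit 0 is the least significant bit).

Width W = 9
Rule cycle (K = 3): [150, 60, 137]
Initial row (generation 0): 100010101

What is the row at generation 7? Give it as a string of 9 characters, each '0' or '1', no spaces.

Gen 0: 100010101
Gen 1 (rule 150): 110110101
Gen 2 (rule 60): 101101111
Gen 3 (rule 137): 001001110
Gen 4 (rule 150): 011110101
Gen 5 (rule 60): 010001111
Gen 6 (rule 137): 000101110
Gen 7 (rule 150): 001100101

Answer: 001100101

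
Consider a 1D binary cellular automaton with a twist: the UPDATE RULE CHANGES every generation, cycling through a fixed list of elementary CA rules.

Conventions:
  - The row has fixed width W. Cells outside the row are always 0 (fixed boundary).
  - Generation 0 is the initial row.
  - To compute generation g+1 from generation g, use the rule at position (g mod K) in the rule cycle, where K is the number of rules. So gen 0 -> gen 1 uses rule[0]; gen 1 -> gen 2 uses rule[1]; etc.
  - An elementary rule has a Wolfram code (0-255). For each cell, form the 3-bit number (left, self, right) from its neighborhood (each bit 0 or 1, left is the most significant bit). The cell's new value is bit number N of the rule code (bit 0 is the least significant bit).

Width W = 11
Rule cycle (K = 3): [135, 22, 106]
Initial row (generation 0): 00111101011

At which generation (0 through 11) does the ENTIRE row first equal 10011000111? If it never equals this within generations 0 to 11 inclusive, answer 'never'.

Answer: never

Derivation:
Gen 0: 00111101011
Gen 1 (rule 135): 11011001000
Gen 2 (rule 22): 00000111100
Gen 3 (rule 106): 00001100100
Gen 4 (rule 135): 11110001101
Gen 5 (rule 22): 00001010001
Gen 6 (rule 106): 00010100010
Gen 7 (rule 135): 11110101110
Gen 8 (rule 22): 00000100001
Gen 9 (rule 106): 00001000010
Gen 10 (rule 135): 11111011110
Gen 11 (rule 22): 00000000001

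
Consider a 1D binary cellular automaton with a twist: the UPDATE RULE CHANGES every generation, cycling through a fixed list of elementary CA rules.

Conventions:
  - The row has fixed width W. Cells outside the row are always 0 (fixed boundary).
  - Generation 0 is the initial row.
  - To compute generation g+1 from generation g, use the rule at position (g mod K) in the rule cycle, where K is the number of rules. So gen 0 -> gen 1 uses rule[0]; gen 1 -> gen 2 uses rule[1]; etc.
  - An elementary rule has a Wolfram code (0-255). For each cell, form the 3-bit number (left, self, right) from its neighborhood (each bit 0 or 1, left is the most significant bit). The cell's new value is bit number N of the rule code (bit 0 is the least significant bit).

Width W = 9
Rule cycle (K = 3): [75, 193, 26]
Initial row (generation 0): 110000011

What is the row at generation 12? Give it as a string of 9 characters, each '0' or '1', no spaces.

Gen 0: 110000011
Gen 1 (rule 75): 110111111
Gen 2 (rule 193): 010011111
Gen 3 (rule 26): 101110000
Gen 4 (rule 75): 001010111
Gen 5 (rule 193): 100000011
Gen 6 (rule 26): 010000110
Gen 7 (rule 75): 100111110
Gen 8 (rule 193): 000011110
Gen 9 (rule 26): 000110001
Gen 10 (rule 75): 111110110
Gen 11 (rule 193): 011110010
Gen 12 (rule 26): 110001101

Answer: 110001101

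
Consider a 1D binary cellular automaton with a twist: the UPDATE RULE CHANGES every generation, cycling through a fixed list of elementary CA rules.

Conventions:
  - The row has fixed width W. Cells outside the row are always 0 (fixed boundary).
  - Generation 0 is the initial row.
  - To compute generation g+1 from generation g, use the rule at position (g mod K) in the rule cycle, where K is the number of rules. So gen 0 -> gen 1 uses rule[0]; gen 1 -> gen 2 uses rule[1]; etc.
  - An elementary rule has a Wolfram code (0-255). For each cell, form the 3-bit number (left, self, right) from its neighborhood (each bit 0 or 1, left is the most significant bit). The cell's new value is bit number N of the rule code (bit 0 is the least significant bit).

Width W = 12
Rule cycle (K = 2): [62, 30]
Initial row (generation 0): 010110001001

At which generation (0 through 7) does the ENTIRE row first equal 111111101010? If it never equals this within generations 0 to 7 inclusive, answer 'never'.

Answer: never

Derivation:
Gen 0: 010110001001
Gen 1 (rule 62): 111101011111
Gen 2 (rule 30): 100001010000
Gen 3 (rule 62): 110011111000
Gen 4 (rule 30): 101110000100
Gen 5 (rule 62): 111001001110
Gen 6 (rule 30): 100111111001
Gen 7 (rule 62): 111100000111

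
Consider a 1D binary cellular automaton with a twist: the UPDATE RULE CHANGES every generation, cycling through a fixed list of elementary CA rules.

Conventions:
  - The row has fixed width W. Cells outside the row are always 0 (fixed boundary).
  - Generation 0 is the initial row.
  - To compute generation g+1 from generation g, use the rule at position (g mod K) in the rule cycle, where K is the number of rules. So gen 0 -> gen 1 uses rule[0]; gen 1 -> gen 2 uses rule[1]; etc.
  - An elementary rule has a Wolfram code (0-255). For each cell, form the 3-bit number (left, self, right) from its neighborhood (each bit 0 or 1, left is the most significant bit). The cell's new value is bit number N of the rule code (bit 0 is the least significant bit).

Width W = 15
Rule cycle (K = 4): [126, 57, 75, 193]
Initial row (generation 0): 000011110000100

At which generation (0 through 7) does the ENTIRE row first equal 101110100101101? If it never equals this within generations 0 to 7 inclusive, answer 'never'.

Answer: never

Derivation:
Gen 0: 000011110000100
Gen 1 (rule 126): 000110011001110
Gen 2 (rule 57): 110101010101001
Gen 3 (rule 75): 110000000000010
Gen 4 (rule 193): 010111111111000
Gen 5 (rule 126): 111100000001100
Gen 6 (rule 57): 100011111101011
Gen 7 (rule 75): 001110000100011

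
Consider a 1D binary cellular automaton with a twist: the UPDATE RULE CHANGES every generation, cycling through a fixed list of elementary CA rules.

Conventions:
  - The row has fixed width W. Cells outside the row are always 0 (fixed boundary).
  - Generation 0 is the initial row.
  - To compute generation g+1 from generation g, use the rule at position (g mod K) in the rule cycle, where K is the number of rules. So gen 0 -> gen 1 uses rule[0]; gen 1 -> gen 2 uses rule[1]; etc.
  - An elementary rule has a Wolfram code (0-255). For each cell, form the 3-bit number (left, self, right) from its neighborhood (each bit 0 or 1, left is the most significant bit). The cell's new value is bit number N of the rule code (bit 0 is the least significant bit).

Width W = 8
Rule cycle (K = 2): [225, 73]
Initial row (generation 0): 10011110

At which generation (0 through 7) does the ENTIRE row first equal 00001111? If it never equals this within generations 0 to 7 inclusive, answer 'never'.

Answer: never

Derivation:
Gen 0: 10011110
Gen 1 (rule 225): 00001110
Gen 2 (rule 73): 11101010
Gen 3 (rule 225): 01110100
Gen 4 (rule 73): 01010001
Gen 5 (rule 225): 00100100
Gen 6 (rule 73): 10000001
Gen 7 (rule 225): 00111100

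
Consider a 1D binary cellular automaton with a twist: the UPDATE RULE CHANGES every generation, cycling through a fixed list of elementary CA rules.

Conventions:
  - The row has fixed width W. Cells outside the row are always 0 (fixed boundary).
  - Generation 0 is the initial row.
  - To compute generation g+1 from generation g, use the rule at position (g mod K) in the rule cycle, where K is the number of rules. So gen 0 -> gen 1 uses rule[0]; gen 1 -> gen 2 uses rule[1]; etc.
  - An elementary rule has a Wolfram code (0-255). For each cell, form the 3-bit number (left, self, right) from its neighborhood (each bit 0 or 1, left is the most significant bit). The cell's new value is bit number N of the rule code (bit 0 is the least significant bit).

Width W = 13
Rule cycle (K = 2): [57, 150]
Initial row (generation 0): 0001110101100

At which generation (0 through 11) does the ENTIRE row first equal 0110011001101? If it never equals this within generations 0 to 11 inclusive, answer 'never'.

Gen 0: 0001110101100
Gen 1 (rule 57): 1101001011011
Gen 2 (rule 150): 0001111000000
Gen 3 (rule 57): 1101000111111
Gen 4 (rule 150): 0001101011110
Gen 5 (rule 57): 1101010110001
Gen 6 (rule 150): 0001010001011
Gen 7 (rule 57): 1100101100110
Gen 8 (rule 150): 0011100011001
Gen 9 (rule 57): 1010011010100
Gen 10 (rule 150): 1011100010110
Gen 11 (rule 57): 0110011001101

Answer: 11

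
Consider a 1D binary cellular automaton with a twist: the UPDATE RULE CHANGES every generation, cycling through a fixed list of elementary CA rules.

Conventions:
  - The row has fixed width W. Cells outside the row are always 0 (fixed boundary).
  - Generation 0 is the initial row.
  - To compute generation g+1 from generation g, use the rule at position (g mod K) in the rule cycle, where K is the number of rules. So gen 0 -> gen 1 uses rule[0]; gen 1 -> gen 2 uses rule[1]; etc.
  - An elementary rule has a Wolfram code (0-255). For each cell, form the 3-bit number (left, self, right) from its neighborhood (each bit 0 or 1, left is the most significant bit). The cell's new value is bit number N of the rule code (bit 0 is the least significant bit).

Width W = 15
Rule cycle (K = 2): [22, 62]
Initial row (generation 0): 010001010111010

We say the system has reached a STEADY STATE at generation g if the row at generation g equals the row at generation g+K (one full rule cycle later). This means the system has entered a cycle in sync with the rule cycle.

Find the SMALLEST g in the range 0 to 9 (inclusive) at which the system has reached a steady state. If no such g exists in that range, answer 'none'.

Answer: none

Derivation:
Gen 0: 010001010111010
Gen 1 (rule 22): 111011010000011
Gen 2 (rule 62): 100110111000110
Gen 3 (rule 22): 111000000101001
Gen 4 (rule 62): 100100001111111
Gen 5 (rule 22): 111110010000000
Gen 6 (rule 62): 100001111000000
Gen 7 (rule 22): 110010000100000
Gen 8 (rule 62): 101111001110000
Gen 9 (rule 22): 100000110001000
Gen 10 (rule 62): 110001101011100
Gen 11 (rule 22): 001010001000010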